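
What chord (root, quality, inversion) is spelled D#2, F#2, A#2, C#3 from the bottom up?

The distinct note names are D#, F#, A#, C#. Stacked in thirds they read D#–F#–A#–C#, which is a minor seventh chord on D#.
With the root (D#) in the bass, the chord is in root position (figured bass 7).

D# minor seventh, root position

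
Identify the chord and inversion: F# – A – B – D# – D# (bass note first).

Reducing to letter names: F#, A, B, D#. These stack in thirds as B–D#–F#–A — a B dominant seventh chord.
F# is the fifth of B dominant seventh; fifth in the bass means second inversion (figured bass 4/3).

B dominant seventh, second inversion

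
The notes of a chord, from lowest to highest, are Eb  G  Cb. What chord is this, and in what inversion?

Cb augmented, first inversion

The distinct note names are Eb, G, Cb. Stacked in thirds they read Cb–Eb–G, which is an augmented triad on Cb.
The lowest note is Eb, the third of the chord, so this is first inversion (figured bass 6).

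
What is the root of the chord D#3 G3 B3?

G

D#, G, B are the tones of a G augmented triad (G–B–D#), making G the root.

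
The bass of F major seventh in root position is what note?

F

In root position the root is lowest. For F major seventh (F–A–C–E) that is F.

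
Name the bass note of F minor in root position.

F

The root of F minor (F–Ab–C) is F; that is the bass in root position.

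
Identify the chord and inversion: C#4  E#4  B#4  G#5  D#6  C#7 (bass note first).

The distinct note names are C#, E#, B#, G#, D#. Stacked in thirds they read C#–E#–G#–B#–D#, which is a major ninth chord on C#.
C# is the root of C# major ninth; root in the bass means root position.

C# major ninth, root position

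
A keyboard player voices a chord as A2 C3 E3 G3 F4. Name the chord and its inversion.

F major ninth, first inversion

The distinct note names are A, C, E, G, F. Stacked in thirds they read F–A–C–E–G, which is a major ninth chord on F.
The lowest note is A, the third of the chord, so this is first inversion.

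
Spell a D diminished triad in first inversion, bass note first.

The chord tones are D–F–Ab. With the third (F) lowest for first inversion: F, Ab, D.

F, Ab, D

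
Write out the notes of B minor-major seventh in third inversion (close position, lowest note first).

The chord tones are B–D–F#–A#. With the seventh (A#) lowest for third inversion: A#, B, D, F#.

A#, B, D, F#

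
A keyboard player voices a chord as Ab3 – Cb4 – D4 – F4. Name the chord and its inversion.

The distinct note names are Ab, Cb, D, F. Stacked in thirds they read D–F–Ab–Cb, which is a diminished seventh chord on D.
With the fifth (Ab) in the bass, the chord is in second inversion (figured bass 4/3).

D diminished seventh, second inversion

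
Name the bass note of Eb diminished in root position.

Eb diminished is Eb–Gb–Bbb. Root position places the root in the bass: Eb.

Eb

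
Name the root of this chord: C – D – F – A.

D

The distinct letter names are C, D, F, A. Arranged as a stack of thirds they read D–F–A–C, so D is the root (a D minor seventh chord).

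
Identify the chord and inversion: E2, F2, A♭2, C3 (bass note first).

The pitch classes E, F, Ab, C arrange in thirds as F–Ab–C–E: an F minor-major seventh chord.
With the seventh (E) in the bass, the chord is in third inversion (figured bass 4/2).

F minor-major seventh, third inversion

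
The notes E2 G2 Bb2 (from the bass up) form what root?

Reordering E, G, Bb into stacked thirds gives E–G–Bb; the bottom of that stack, E, is the root.

E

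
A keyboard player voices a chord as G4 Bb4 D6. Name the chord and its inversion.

The pitch classes G, Bb, D arrange in thirds as G–Bb–D: a G minor triad.
With the root (G) in the bass, the chord is in root position (figured bass 5/3).

G minor, root position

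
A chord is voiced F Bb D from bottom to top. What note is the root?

Bb

The distinct letter names are F, Bb, D. Arranged as a stack of thirds they read Bb–D–F, so Bb is the root (a Bb major triad).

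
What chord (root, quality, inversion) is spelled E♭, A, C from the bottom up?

The distinct note names are Eb, A, C. Stacked in thirds they read A–C–Eb, which is a diminished triad on A.
Eb is the fifth of A diminished; fifth in the bass means second inversion (figured bass 6/4).

A diminished, second inversion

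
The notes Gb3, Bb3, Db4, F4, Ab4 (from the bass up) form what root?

Gb, Bb, Db, F, Ab are the tones of a Gb major ninth chord (Gb–Bb–Db–F–Ab), making Gb the root.

Gb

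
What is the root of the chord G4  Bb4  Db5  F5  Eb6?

Eb

The distinct letter names are G, Bb, Db, F, Eb. Arranged as a stack of thirds they read Eb–G–Bb–Db–F, so Eb is the root (an Eb dominant ninth chord).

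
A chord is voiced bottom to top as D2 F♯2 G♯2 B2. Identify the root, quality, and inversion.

Reducing to letter names: D, F#, G#, B. These stack in thirds as G#–B–D–F# — a G# half-diminished seventh chord.
With the fifth (D) in the bass, the chord is in second inversion (figured bass 4/3).

G# half-diminished seventh, second inversion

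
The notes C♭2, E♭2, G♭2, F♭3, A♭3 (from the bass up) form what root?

Fb

The distinct letter names are Cb, Eb, Gb, Fb, Ab. Arranged as a stack of thirds they read Fb–Ab–Cb–Eb–Gb, so Fb is the root (an Fb major ninth chord).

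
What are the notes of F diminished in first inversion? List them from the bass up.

F diminished is F–Ab–Cb. First inversion puts the third (Ab) in the bass, with the remaining tones above: Ab, Cb, F.

Ab, Cb, F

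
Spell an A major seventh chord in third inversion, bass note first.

G#, A, C#, E

Spelling A major seventh: A–C#–E–G#. In third inversion the seventh is bass, giving G#, A, C#, E from the bottom.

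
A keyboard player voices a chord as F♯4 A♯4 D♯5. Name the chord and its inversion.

The distinct note names are F#, A#, D#. Stacked in thirds they read D#–F#–A#, which is a minor triad on D#.
With the third (F#) in the bass, the chord is in first inversion (figured bass 6).

D# minor, first inversion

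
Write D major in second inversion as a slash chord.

DM/A

Second inversion of D major has the fifth (A) in the bass. As a slash chord: DM/A.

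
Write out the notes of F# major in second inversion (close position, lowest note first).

F# major is F#–A#–C#. Second inversion puts the fifth (C#) in the bass, with the remaining tones above: C#, F#, A#.

C#, F#, A#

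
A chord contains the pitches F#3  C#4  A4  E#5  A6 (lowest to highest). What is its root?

F#

The distinct letter names are F#, C#, A, E#. Arranged as a stack of thirds they read F#–A–C#–E#, so F# is the root (an F# minor-major seventh chord).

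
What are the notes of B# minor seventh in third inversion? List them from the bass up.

A#, B#, D#, F##

Spelling B# minor seventh: B#–D#–F##–A#. In third inversion the seventh is bass, giving A#, B#, D#, F## from the bottom.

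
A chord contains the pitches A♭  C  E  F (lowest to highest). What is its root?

F

Ab, C, E, F are the tones of an F minor-major seventh chord (F–Ab–C–E), making F the root.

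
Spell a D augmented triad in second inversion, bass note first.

A#, D, F#

Spelling D augmented: D–F#–A#. In second inversion the fifth is bass, giving A#, D, F# from the bottom.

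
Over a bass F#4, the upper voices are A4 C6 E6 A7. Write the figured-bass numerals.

7

The notes F#, A, C, E stack in thirds as F#–A–C–E — an F# half-diminished seventh chord. The bass F# is the root, so this is root position: figured 7.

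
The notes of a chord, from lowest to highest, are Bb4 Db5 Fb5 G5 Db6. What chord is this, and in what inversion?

The distinct note names are Bb, Db, Fb, G. Stacked in thirds they read G–Bb–Db–Fb, which is a diminished seventh chord on G.
Bb is the third of G diminished seventh; third in the bass means first inversion (figured bass 6/5).

G diminished seventh, first inversion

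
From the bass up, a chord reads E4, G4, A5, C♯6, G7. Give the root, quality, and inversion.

The pitch classes E, G, A, C# arrange in thirds as A–C#–E–G: an A dominant seventh chord.
With the fifth (E) in the bass, the chord is in second inversion (figured bass 4/3).

A dominant seventh, second inversion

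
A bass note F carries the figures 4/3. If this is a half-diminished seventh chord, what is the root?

B

The figures 4/3 mean the fifth of the chord is in the bass. If F is the fifth of a half-diminished seventh chord, the root is B (chord tones B–D–F–A).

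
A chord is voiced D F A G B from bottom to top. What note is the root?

G

D, F, A, G, B are the tones of a G dominant ninth chord (G–B–D–F–A), making G the root.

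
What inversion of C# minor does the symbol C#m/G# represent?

second inversion

C#m/G# means C# minor with G# in the bass. G# is the fifth of C# minor (C#–E–G#), so this is second inversion.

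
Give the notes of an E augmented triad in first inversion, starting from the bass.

G#, B#, E

The chord tones are E–G#–B#. With the third (G#) lowest for first inversion: G#, B#, E.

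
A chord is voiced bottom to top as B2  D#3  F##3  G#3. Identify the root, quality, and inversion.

G# minor-major seventh, first inversion

Reducing to letter names: B, D#, F##, G#. These stack in thirds as G#–B–D#–F## — a G# minor-major seventh chord.
The lowest note is B, the third of the chord, so this is first inversion (figured bass 6/5).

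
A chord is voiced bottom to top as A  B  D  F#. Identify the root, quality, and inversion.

Reducing to letter names: A, B, D, F#. These stack in thirds as B–D–F#–A — a B minor seventh chord.
With the seventh (A) in the bass, the chord is in third inversion (figured bass 4/2).

B minor seventh, third inversion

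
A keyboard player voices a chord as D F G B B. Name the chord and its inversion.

The distinct note names are D, F, G, B. Stacked in thirds they read G–B–D–F, which is a dominant seventh chord on G.
The lowest note is D, the fifth of the chord, so this is second inversion (figured bass 4/3).

G dominant seventh, second inversion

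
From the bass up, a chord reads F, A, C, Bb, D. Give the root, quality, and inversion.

Reducing to letter names: F, A, C, Bb, D. These stack in thirds as Bb–D–F–A–C — a Bb major ninth chord.
F is the fifth of Bb major ninth; fifth in the bass means second inversion.

Bb major ninth, second inversion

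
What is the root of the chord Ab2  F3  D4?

D

The distinct letter names are Ab, F, D. Arranged as a stack of thirds they read D–F–Ab, so D is the root (a D diminished triad).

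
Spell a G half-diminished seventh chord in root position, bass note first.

G, Bb, Db, F

The chord tones are G–Bb–Db–F. With the root (G) lowest for root position: G, Bb, Db, F.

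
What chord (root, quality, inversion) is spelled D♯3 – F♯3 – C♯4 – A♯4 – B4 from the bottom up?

B major ninth, first inversion

Reducing to letter names: D#, F#, C#, A#, B. These stack in thirds as B–D#–F#–A#–C# — a B major ninth chord.
D# is the third of B major ninth; third in the bass means first inversion.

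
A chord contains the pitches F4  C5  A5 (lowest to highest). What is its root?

The distinct letter names are F, C, A. Arranged as a stack of thirds they read F–A–C, so F is the root (an F major triad).

F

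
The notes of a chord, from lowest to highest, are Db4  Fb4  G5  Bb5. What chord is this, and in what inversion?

G diminished seventh, second inversion

The pitch classes Db, Fb, G, Bb arrange in thirds as G–Bb–Db–Fb: a G diminished seventh chord.
Db is the fifth of G diminished seventh; fifth in the bass means second inversion (figured bass 4/3).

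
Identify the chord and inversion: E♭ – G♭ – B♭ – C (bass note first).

Reducing to letter names: Eb, Gb, Bb, C. These stack in thirds as C–Eb–Gb–Bb — a C half-diminished seventh chord.
With the third (Eb) in the bass, the chord is in first inversion (figured bass 6/5).

C half-diminished seventh, first inversion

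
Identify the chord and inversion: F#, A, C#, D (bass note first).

The pitch classes F#, A, C#, D arrange in thirds as D–F#–A–C#: a D major seventh chord.
F# is the third of D major seventh; third in the bass means first inversion (figured bass 6/5).

D major seventh, first inversion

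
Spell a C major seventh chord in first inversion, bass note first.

E, G, B, C

The chord tones are C–E–G–B. With the third (E) lowest for first inversion: E, G, B, C.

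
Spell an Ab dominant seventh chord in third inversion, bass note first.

Spelling Ab dominant seventh: Ab–C–Eb–Gb. In third inversion the seventh is bass, giving Gb, Ab, C, Eb from the bottom.

Gb, Ab, C, Eb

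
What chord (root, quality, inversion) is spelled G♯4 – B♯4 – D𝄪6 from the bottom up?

The distinct note names are G#, B#, D##. Stacked in thirds they read G#–B#–D##, which is an augmented triad on G#.
With the root (G#) in the bass, the chord is in root position (figured bass 5/3).

G# augmented, root position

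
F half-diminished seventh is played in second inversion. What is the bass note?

Cb

F half-diminished seventh is F–Ab–Cb–Eb. Second inversion places the fifth in the bass: Cb.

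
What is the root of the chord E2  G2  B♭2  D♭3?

E, G, Bb, Db are the tones of an E diminished seventh chord (E–G–Bb–Db), making E the root.

E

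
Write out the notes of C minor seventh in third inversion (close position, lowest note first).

Bb, C, Eb, G

Spelling C minor seventh: C–Eb–G–Bb. In third inversion the seventh is bass, giving Bb, C, Eb, G from the bottom.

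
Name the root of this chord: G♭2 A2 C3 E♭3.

A

Reordering Gb, A, C, Eb into stacked thirds gives A–C–Eb–Gb; the bottom of that stack, A, is the root.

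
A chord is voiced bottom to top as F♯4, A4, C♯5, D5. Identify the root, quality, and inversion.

D major seventh, first inversion

Reducing to letter names: F#, A, C#, D. These stack in thirds as D–F#–A–C# — a D major seventh chord.
F# is the third of D major seventh; third in the bass means first inversion (figured bass 6/5).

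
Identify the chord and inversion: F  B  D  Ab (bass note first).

B diminished seventh, second inversion

The distinct note names are F, B, D, Ab. Stacked in thirds they read B–D–F–Ab, which is a diminished seventh chord on B.
F is the fifth of B diminished seventh; fifth in the bass means second inversion (figured bass 4/3).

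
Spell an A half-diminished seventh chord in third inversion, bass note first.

G, A, C, Eb

The chord tones are A–C–Eb–G. With the seventh (G) lowest for third inversion: G, A, C, Eb.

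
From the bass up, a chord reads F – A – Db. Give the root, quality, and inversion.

The distinct note names are F, A, Db. Stacked in thirds they read Db–F–A, which is an augmented triad on Db.
F is the third of Db augmented; third in the bass means first inversion (figured bass 6).

Db augmented, first inversion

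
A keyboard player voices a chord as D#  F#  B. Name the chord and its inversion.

The distinct note names are D#, F#, B. Stacked in thirds they read B–D#–F#, which is a major triad on B.
The lowest note is D#, the third of the chord, so this is first inversion (figured bass 6).

B major, first inversion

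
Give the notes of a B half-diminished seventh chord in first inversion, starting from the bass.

Spelling B half-diminished seventh: B–D–F–A. In first inversion the third is bass, giving D, F, A, B from the bottom.

D, F, A, B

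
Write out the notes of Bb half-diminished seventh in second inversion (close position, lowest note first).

Fb, Ab, Bb, Db

The chord tones are Bb–Db–Fb–Ab. With the fifth (Fb) lowest for second inversion: Fb, Ab, Bb, Db.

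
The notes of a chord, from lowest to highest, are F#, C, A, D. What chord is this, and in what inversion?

D dominant seventh, first inversion

The pitch classes F#, C, A, D arrange in thirds as D–F#–A–C: a D dominant seventh chord.
F# is the third of D dominant seventh; third in the bass means first inversion (figured bass 6/5).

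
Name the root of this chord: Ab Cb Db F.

Db

Reordering Ab, Cb, Db, F into stacked thirds gives Db–F–Ab–Cb; the bottom of that stack, Db, is the root.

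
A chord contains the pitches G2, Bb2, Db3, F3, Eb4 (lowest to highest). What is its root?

Reordering G, Bb, Db, F, Eb into stacked thirds gives Eb–G–Bb–Db–F; the bottom of that stack, Eb, is the root.

Eb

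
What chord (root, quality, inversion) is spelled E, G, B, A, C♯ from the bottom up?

A dominant ninth, second inversion

Reducing to letter names: E, G, B, A, C#. These stack in thirds as A–C#–E–G–B — an A dominant ninth chord.
With the fifth (E) in the bass, the chord is in second inversion.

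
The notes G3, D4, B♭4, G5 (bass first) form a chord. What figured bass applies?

5/3

The notes G, D, Bb stack in thirds as G–Bb–D — a G minor triad. The bass G is the root, so this is root position: figured 5/3.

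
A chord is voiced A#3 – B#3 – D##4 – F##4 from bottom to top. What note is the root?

B#

A#, B#, D##, F## are the tones of a B# dominant seventh chord (B#–D##–F##–A#), making B# the root.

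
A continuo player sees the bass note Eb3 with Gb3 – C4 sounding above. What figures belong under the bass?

6

The notes Eb, Gb, C stack in thirds as C–Eb–Gb — a C diminished triad. The bass Eb is the third, so this is first inversion: figured 6.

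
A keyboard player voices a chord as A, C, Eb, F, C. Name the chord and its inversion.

The distinct note names are A, C, Eb, F. Stacked in thirds they read F–A–C–Eb, which is a dominant seventh chord on F.
A is the third of F dominant seventh; third in the bass means first inversion (figured bass 6/5).

F dominant seventh, first inversion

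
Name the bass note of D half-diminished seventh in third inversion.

D half-diminished seventh is D–F–Ab–C. Third inversion places the seventh in the bass: C.

C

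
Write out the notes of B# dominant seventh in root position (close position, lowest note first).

B#, D##, F##, A#

Spelling B# dominant seventh: B#–D##–F##–A#. In root position the root is bass, giving B#, D##, F##, A# from the bottom.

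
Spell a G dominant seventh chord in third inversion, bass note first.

F, G, B, D

G dominant seventh is G–B–D–F. Third inversion puts the seventh (F) in the bass, with the remaining tones above: F, G, B, D.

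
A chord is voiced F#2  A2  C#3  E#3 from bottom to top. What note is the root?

F#, A, C#, E# are the tones of an F# minor-major seventh chord (F#–A–C#–E#), making F# the root.

F#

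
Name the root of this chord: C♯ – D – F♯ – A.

D

The distinct letter names are C#, D, F#, A. Arranged as a stack of thirds they read D–F#–A–C#, so D is the root (a D major seventh chord).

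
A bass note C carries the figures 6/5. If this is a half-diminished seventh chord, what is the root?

A

The figures 6/5 mean the third of the chord is in the bass. If C is the third of a half-diminished seventh chord, the root is A (chord tones A–C–Eb–G).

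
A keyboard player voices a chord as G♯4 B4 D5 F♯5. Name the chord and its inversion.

The distinct note names are G#, B, D, F#. Stacked in thirds they read G#–B–D–F#, which is a half-diminished seventh chord on G#.
With the root (G#) in the bass, the chord is in root position (figured bass 7).

G# half-diminished seventh, root position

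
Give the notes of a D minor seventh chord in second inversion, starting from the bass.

A, C, D, F

D minor seventh is D–F–A–C. Second inversion puts the fifth (A) in the bass, with the remaining tones above: A, C, D, F.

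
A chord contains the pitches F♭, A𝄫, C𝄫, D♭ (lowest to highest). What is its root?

Db

Fb, Abb, Cbb, Db are the tones of a Db diminished seventh chord (Db–Fb–Abb–Cbb), making Db the root.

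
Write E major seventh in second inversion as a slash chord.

Emaj7/B

Second inversion of E major seventh has the fifth (B) in the bass. As a slash chord: Emaj7/B.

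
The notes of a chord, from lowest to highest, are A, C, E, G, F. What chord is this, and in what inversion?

F major ninth, first inversion

The pitch classes A, C, E, G, F arrange in thirds as F–A–C–E–G: an F major ninth chord.
The lowest note is A, the third of the chord, so this is first inversion.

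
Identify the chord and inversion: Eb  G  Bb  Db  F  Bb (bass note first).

Reducing to letter names: Eb, G, Bb, Db, F. These stack in thirds as Eb–G–Bb–Db–F — an Eb dominant ninth chord.
The lowest note is Eb, the root of the chord, so this is root position.

Eb dominant ninth, root position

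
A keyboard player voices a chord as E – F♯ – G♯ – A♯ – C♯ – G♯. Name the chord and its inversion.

Reducing to letter names: E, F#, G#, A#, C#. These stack in thirds as F#–A#–C#–E–G# — an F# dominant ninth chord.
E is the seventh of F# dominant ninth; seventh in the bass means third inversion.

F# dominant ninth, third inversion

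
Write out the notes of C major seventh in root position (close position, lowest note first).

C, E, G, B

The chord tones are C–E–G–B. With the root (C) lowest for root position: C, E, G, B.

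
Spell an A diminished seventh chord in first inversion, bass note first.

The chord tones are A–C–Eb–Gb. With the third (C) lowest for first inversion: C, Eb, Gb, A.

C, Eb, Gb, A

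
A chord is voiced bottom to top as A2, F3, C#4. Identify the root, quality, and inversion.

The pitch classes A, F, C# arrange in thirds as F–A–C#: an F augmented triad.
The lowest note is A, the third of the chord, so this is first inversion (figured bass 6).

F augmented, first inversion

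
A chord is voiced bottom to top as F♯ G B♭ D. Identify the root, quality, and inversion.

G minor-major seventh, third inversion

Reducing to letter names: F#, G, Bb, D. These stack in thirds as G–Bb–D–F# — a G minor-major seventh chord.
The lowest note is F#, the seventh of the chord, so this is third inversion (figured bass 4/2).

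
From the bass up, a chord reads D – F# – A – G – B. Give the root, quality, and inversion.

The distinct note names are D, F#, A, G, B. Stacked in thirds they read G–B–D–F#–A, which is a major ninth chord on G.
With the fifth (D) in the bass, the chord is in second inversion.

G major ninth, second inversion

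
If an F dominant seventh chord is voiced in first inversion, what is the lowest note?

In first inversion the third is lowest. For F dominant seventh (F–A–C–Eb) that is A.

A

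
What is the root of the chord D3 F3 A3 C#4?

D, F, A, C# are the tones of a D minor-major seventh chord (D–F–A–C#), making D the root.

D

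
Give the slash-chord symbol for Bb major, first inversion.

First inversion of Bb major has the third (D) in the bass. As a slash chord: Bb/D.

Bb/D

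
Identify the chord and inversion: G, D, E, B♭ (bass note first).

The distinct note names are G, D, E, Bb. Stacked in thirds they read E–G–Bb–D, which is a half-diminished seventh chord on E.
With the third (G) in the bass, the chord is in first inversion (figured bass 6/5).

E half-diminished seventh, first inversion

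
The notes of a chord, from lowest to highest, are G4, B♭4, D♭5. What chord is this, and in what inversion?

The distinct note names are G, Bb, Db. Stacked in thirds they read G–Bb–Db, which is a diminished triad on G.
The lowest note is G, the root of the chord, so this is root position (figured bass 5/3).

G diminished, root position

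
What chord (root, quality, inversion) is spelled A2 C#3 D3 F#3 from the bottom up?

The distinct note names are A, C#, D, F#. Stacked in thirds they read D–F#–A–C#, which is a major seventh chord on D.
A is the fifth of D major seventh; fifth in the bass means second inversion (figured bass 4/3).

D major seventh, second inversion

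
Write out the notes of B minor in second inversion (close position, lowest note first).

Spelling B minor: B–D–F#. In second inversion the fifth is bass, giving F#, B, D from the bottom.

F#, B, D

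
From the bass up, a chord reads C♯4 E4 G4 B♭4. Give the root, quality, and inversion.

C# diminished seventh, root position

The pitch classes C#, E, G, Bb arrange in thirds as C#–E–G–Bb: a C# diminished seventh chord.
With the root (C#) in the bass, the chord is in root position (figured bass 7).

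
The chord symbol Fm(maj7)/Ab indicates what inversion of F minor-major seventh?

first inversion

Fm(maj7)/Ab means F minor-major seventh with Ab in the bass. Ab is the third of F minor-major seventh (F–Ab–C–E), so this is first inversion.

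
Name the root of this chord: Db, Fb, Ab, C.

Db

Db, Fb, Ab, C are the tones of a Db minor-major seventh chord (Db–Fb–Ab–C), making Db the root.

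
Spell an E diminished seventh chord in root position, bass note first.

Spelling E diminished seventh: E–G–Bb–Db. In root position the root is bass, giving E, G, Bb, Db from the bottom.

E, G, Bb, Db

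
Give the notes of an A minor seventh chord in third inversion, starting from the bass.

The chord tones are A–C–E–G. With the seventh (G) lowest for third inversion: G, A, C, E.

G, A, C, E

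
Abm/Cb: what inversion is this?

Abm/Cb means Ab minor with Cb in the bass. Cb is the third of Ab minor (Ab–Cb–Eb), so this is first inversion.

first inversion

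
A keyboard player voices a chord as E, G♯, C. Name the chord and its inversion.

The pitch classes E, G#, C arrange in thirds as C–E–G#: a C augmented triad.
E is the third of C augmented; third in the bass means first inversion (figured bass 6).

C augmented, first inversion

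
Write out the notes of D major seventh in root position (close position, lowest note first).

D, F#, A, C#

D major seventh is D–F#–A–C#. Root position puts the root (D) in the bass, with the remaining tones above: D, F#, A, C#.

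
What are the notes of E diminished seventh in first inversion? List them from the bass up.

G, Bb, Db, E

Spelling E diminished seventh: E–G–Bb–Db. In first inversion the third is bass, giving G, Bb, Db, E from the bottom.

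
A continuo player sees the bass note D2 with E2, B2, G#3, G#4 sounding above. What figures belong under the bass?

4/2

The notes D, E, B, G# stack in thirds as E–G#–B–D — an E dominant seventh chord. The bass D is the seventh, so this is third inversion: figured 4/2.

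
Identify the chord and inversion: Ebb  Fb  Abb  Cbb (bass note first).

The distinct note names are Ebb, Fb, Abb, Cbb. Stacked in thirds they read Fb–Abb–Cbb–Ebb, which is a half-diminished seventh chord on Fb.
Ebb is the seventh of Fb half-diminished seventh; seventh in the bass means third inversion (figured bass 4/2).

Fb half-diminished seventh, third inversion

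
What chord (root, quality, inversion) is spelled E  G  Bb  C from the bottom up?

C dominant seventh, first inversion

The pitch classes E, G, Bb, C arrange in thirds as C–E–G–Bb: a C dominant seventh chord.
E is the third of C dominant seventh; third in the bass means first inversion (figured bass 6/5).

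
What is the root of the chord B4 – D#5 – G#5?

G#

Reordering B, D#, G# into stacked thirds gives G#–B–D#; the bottom of that stack, G#, is the root.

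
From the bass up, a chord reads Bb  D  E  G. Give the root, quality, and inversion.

The distinct note names are Bb, D, E, G. Stacked in thirds they read E–G–Bb–D, which is a half-diminished seventh chord on E.
The lowest note is Bb, the fifth of the chord, so this is second inversion (figured bass 4/3).

E half-diminished seventh, second inversion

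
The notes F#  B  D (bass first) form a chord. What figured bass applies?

6/4

The notes F#, B, D stack in thirds as B–D–F# — a B minor triad. The bass F# is the fifth, so this is second inversion: figured 6/4.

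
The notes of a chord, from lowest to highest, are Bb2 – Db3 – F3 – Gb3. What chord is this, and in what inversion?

Gb major seventh, first inversion

The distinct note names are Bb, Db, F, Gb. Stacked in thirds they read Gb–Bb–Db–F, which is a major seventh chord on Gb.
With the third (Bb) in the bass, the chord is in first inversion (figured bass 6/5).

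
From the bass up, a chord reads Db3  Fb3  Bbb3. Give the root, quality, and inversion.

Reducing to letter names: Db, Fb, Bbb. These stack in thirds as Bbb–Db–Fb — a Bbb major triad.
With the third (Db) in the bass, the chord is in first inversion (figured bass 6).

Bbb major, first inversion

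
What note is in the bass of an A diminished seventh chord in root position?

The root of A diminished seventh (A–C–Eb–Gb) is A; that is the bass in root position.

A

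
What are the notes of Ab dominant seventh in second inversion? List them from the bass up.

Eb, Gb, Ab, C

The chord tones are Ab–C–Eb–Gb. With the fifth (Eb) lowest for second inversion: Eb, Gb, Ab, C.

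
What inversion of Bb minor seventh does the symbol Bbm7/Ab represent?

Bbm7/Ab means Bb minor seventh with Ab in the bass. Ab is the seventh of Bb minor seventh (Bb–Db–F–Ab), so this is third inversion.

third inversion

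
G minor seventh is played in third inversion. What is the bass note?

G minor seventh is G–Bb–D–F. Third inversion places the seventh in the bass: F.

F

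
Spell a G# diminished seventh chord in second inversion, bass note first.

Spelling G# diminished seventh: G#–B–D–F. In second inversion the fifth is bass, giving D, F, G#, B from the bottom.

D, F, G#, B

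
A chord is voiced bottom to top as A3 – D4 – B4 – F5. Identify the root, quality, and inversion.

Reducing to letter names: A, D, B, F. These stack in thirds as B–D–F–A — a B half-diminished seventh chord.
With the seventh (A) in the bass, the chord is in third inversion (figured bass 4/2).

B half-diminished seventh, third inversion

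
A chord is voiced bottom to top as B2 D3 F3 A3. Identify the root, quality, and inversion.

B half-diminished seventh, root position

Reducing to letter names: B, D, F, A. These stack in thirds as B–D–F–A — a B half-diminished seventh chord.
With the root (B) in the bass, the chord is in root position (figured bass 7).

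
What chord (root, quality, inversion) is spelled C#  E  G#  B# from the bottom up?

The distinct note names are C#, E, G#, B#. Stacked in thirds they read C#–E–G#–B#, which is a minor-major seventh chord on C#.
C# is the root of C# minor-major seventh; root in the bass means root position (figured bass 7).

C# minor-major seventh, root position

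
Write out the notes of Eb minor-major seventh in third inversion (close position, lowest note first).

D, Eb, Gb, Bb

Eb minor-major seventh is Eb–Gb–Bb–D. Third inversion puts the seventh (D) in the bass, with the remaining tones above: D, Eb, Gb, Bb.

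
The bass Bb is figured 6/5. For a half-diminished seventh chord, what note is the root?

G

The figures 6/5 mean the third of the chord is in the bass. If Bb is the third of a half-diminished seventh chord, the root is G (chord tones G–Bb–Db–F).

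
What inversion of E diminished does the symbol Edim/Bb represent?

second inversion

Edim/Bb means E diminished with Bb in the bass. Bb is the fifth of E diminished (E–G–Bb), so this is second inversion.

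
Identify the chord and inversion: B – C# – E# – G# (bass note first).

C# dominant seventh, third inversion

The pitch classes B, C#, E#, G# arrange in thirds as C#–E#–G#–B: a C# dominant seventh chord.
B is the seventh of C# dominant seventh; seventh in the bass means third inversion (figured bass 4/2).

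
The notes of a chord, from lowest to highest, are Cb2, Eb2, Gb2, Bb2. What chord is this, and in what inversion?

Cb major seventh, root position

The distinct note names are Cb, Eb, Gb, Bb. Stacked in thirds they read Cb–Eb–Gb–Bb, which is a major seventh chord on Cb.
With the root (Cb) in the bass, the chord is in root position (figured bass 7).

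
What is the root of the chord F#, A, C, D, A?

D

F#, A, C, D are the tones of a D dominant seventh chord (D–F#–A–C), making D the root.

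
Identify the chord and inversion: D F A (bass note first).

Reducing to letter names: D, F, A. These stack in thirds as D–F–A — a D minor triad.
With the root (D) in the bass, the chord is in root position (figured bass 5/3).

D minor, root position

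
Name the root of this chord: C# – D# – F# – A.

D#

C#, D#, F#, A are the tones of a D# half-diminished seventh chord (D#–F#–A–C#), making D# the root.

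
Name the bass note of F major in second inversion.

C

In second inversion the fifth is lowest. For F major (F–A–C) that is C.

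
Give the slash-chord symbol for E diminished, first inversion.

Edim/G

First inversion of E diminished has the third (G) in the bass. As a slash chord: Edim/G.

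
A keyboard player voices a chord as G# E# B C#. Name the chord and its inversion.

The pitch classes G#, E#, B, C# arrange in thirds as C#–E#–G#–B: a C# dominant seventh chord.
With the fifth (G#) in the bass, the chord is in second inversion (figured bass 4/3).

C# dominant seventh, second inversion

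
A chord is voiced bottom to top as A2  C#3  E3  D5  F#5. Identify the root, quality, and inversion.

The pitch classes A, C#, E, D, F# arrange in thirds as D–F#–A–C#–E: a D major ninth chord.
The lowest note is A, the fifth of the chord, so this is second inversion.

D major ninth, second inversion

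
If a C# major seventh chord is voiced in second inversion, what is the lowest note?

C# major seventh is C#–E#–G#–B#. Second inversion places the fifth in the bass: G#.

G#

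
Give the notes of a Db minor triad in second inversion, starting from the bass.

The chord tones are Db–Fb–Ab. With the fifth (Ab) lowest for second inversion: Ab, Db, Fb.

Ab, Db, Fb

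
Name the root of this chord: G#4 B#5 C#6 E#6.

C#

Reordering G#, B#, C#, E# into stacked thirds gives C#–E#–G#–B#; the bottom of that stack, C#, is the root.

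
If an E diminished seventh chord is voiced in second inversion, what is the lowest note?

Bb

The fifth of E diminished seventh (E–G–Bb–Db) is Bb; that is the bass in second inversion.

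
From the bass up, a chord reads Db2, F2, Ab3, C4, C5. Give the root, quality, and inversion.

Db major seventh, root position

The pitch classes Db, F, Ab, C arrange in thirds as Db–F–Ab–C: a Db major seventh chord.
Db is the root of Db major seventh; root in the bass means root position (figured bass 7).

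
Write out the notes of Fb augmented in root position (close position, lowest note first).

The chord tones are Fb–Ab–C. With the root (Fb) lowest for root position: Fb, Ab, C.

Fb, Ab, C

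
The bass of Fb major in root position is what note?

In root position the root is lowest. For Fb major (Fb–Ab–Cb) that is Fb.

Fb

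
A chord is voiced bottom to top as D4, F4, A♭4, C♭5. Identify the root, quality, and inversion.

Reducing to letter names: D, F, Ab, Cb. These stack in thirds as D–F–Ab–Cb — a D diminished seventh chord.
The lowest note is D, the root of the chord, so this is root position (figured bass 7).

D diminished seventh, root position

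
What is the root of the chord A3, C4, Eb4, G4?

A

The distinct letter names are A, C, Eb, G. Arranged as a stack of thirds they read A–C–Eb–G, so A is the root (an A half-diminished seventh chord).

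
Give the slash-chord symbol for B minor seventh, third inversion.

Bm7/A

Third inversion of B minor seventh has the seventh (A) in the bass. As a slash chord: Bm7/A.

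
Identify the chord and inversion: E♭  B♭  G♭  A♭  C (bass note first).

Reducing to letter names: Eb, Bb, Gb, Ab, C. These stack in thirds as Ab–C–Eb–Gb–Bb — an Ab dominant ninth chord.
Eb is the fifth of Ab dominant ninth; fifth in the bass means second inversion.

Ab dominant ninth, second inversion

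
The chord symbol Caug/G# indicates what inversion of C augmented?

second inversion

Caug/G# means C augmented with G# in the bass. G# is the fifth of C augmented (C–E–G#), so this is second inversion.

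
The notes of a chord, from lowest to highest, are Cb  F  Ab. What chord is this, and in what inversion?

The distinct note names are Cb, F, Ab. Stacked in thirds they read F–Ab–Cb, which is a diminished triad on F.
With the fifth (Cb) in the bass, the chord is in second inversion (figured bass 6/4).

F diminished, second inversion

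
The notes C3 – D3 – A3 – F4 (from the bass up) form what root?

D

Reordering C, D, A, F into stacked thirds gives D–F–A–C; the bottom of that stack, D, is the root.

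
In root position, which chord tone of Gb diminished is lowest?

Gb

The root of Gb diminished (Gb–Bbb–Dbb) is Gb; that is the bass in root position.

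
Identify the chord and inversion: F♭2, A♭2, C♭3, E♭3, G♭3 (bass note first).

Fb major ninth, root position

The pitch classes Fb, Ab, Cb, Eb, Gb arrange in thirds as Fb–Ab–Cb–Eb–Gb: an Fb major ninth chord.
The lowest note is Fb, the root of the chord, so this is root position.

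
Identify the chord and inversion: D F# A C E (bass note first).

Reducing to letter names: D, F#, A, C, E. These stack in thirds as D–F#–A–C–E — a D dominant ninth chord.
The lowest note is D, the root of the chord, so this is root position.

D dominant ninth, root position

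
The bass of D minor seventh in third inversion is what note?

D minor seventh is D–F–A–C. Third inversion places the seventh in the bass: C.

C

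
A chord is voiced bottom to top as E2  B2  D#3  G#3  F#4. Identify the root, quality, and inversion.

The pitch classes E, B, D#, G#, F# arrange in thirds as E–G#–B–D#–F#: an E major ninth chord.
E is the root of E major ninth; root in the bass means root position.

E major ninth, root position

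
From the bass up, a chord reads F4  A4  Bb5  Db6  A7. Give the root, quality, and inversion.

Bb minor-major seventh, second inversion

The distinct note names are F, A, Bb, Db. Stacked in thirds they read Bb–Db–F–A, which is a minor-major seventh chord on Bb.
The lowest note is F, the fifth of the chord, so this is second inversion (figured bass 4/3).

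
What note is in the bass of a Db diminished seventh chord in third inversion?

The seventh of Db diminished seventh (Db–Fb–Abb–Cbb) is Cbb; that is the bass in third inversion.

Cbb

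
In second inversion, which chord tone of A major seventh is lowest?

The fifth of A major seventh (A–C#–E–G#) is E; that is the bass in second inversion.

E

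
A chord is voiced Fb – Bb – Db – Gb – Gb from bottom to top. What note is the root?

Gb

The distinct letter names are Fb, Bb, Db, Gb. Arranged as a stack of thirds they read Gb–Bb–Db–Fb, so Gb is the root (a Gb dominant seventh chord).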